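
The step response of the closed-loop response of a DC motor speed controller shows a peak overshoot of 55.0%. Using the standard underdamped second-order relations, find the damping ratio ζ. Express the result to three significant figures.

Inverting the overshoot relation: ζ = |ln 0.550|/√(π² + ln²0.550) = 0.187.

ζ ≈ 0.187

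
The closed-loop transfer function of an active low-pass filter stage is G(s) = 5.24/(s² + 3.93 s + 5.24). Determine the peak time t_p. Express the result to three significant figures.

Comparing the denominator to s² + 2ζω_n s + ω_n²: ω_n = √5.24 = 2.29 rad/s, and 2ζω_n = 3.93 so ζ = 3.93/(2·2.29) = 0.858.
ω_d = 2.29·√(1 − 0.858²) = 1.17 rad/s. Then t_p = π/ω_d = 2.68 s.

t_p ≈ 2.68 s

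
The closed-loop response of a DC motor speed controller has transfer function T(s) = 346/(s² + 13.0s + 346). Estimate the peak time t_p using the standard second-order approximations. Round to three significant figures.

t_p ≈ 0.180 s

Matching coefficients with s² + 2ζω_n s + ω_n² gives ω_n² = 346 ⇒ ω_n = 18.6 rad/s, and ζ = 13.0/(2ω_n) = 0.349.
ω_d = 18.6·√(1 − 0.349²) = 17.4 rad/s. Then t_p = π/ω_d = 0.180 s.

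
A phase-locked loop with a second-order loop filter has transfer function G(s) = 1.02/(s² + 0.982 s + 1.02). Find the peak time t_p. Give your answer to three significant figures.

Matching coefficients with s² + 2ζω_n s + ω_n² gives ω_n² = 1.02 ⇒ ω_n = 1.01 rad/s, and ζ = 0.982/(2ω_n) = 0.486.
The damped frequency ω_d = ω_n√(1−ζ²) = 0.883 rad/s. Then t_p = π/ω_d = 3.56 s.

t_p ≈ 3.56 s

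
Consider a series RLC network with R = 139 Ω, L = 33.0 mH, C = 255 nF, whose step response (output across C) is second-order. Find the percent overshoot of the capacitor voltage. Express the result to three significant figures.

%OS ≈ 53.9%

For a series RLC circuit (capacitor voltage as output), ω_n = 1/√(LC) = 1/√(33.0 mH · 255 nF) = 10900 rad/s.
ζ = (R/2)·√(C/L) = (139/2)·√(255 nF/33.0 mH) = 0.193.
%OS = 100·exp(−πζ/√(1−ζ²)) = 53.9%.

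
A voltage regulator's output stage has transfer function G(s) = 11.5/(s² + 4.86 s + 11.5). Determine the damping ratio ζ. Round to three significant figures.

ω_n = √11.5 = 3.39 rad/s; ζ = 4.86/(2·3.39) = 0.717.

ζ ≈ 0.717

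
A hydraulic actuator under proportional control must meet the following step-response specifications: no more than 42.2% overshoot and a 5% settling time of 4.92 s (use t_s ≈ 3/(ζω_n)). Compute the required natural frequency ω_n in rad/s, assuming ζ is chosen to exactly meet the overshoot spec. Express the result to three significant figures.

ω_n ≈ 2.30 rad/s

From %OS = 100·exp(−πζ/√(1−ζ²)), invert to get ζ = −ln(OS)/√(π² + ln²(OS)) with OS = 0.422.
−ln 0.422 = 0.8627, so ζ = 0.8627/√(π² + 0.7443) = 0.265.
From t_s ≈ 3/(ζω_n): ω_n = 3/(ζ·t_s) = 3/(0.265·4.92) = 2.30 rad/s.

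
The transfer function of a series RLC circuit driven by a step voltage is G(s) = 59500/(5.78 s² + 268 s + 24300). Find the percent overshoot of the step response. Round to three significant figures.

Dividing through by 5.78: denominator becomes s² + 46.37 s + 4204.
So ω_n = √4204 = 64.8 rad/s and ζ = 46.37/(2·64.8) = 0.358.
Overshoot: exp(−π·0.358/√(1−0.358²)) = 0.300, i.e. 30.0%.

%OS ≈ 30.0%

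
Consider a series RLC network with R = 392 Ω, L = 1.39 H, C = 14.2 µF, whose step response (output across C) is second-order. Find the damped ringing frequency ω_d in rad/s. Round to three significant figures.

For a series RLC circuit (capacitor voltage as output), ω_n = 1/√(LC) = 1/√(1.39 H · 14.2 µF) = 225 rad/s.
ζ = (R/2)·√(C/L) = (392/2)·√(14.2 µF/1.39 H) = 0.626.
ω_d = 225·√(1 − 0.626²) = 175 rad/s.

ω_d ≈ 175 rad/s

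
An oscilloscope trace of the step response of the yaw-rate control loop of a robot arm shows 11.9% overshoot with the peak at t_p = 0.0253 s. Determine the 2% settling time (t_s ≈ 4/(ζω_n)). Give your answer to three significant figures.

ζ from %OS: ζ = |ln 0.119|/√(π²+ln²0.119) = 0.561.
From t_p = π/ω_d, ω_d = π/0.0253 = 124 rad/s, so ω_n = ω_d/√(1−ζ²) = 150 rad/s.
t_s ≈ 4/(ζω_n) = 4/(0.561·150) = 0.0475 s.

t_s ≈ 0.0475 s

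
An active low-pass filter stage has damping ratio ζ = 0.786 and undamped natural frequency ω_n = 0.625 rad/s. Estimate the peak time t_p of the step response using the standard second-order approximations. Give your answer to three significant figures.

The damped frequency is ω_d = ω_n√(1−ζ²) = 0.625·√(1−0.618) = 0.386 rad/s.
Peak time t_p = π/ω_d = π/0.386 = 8.13 s.

t_p ≈ 8.13 s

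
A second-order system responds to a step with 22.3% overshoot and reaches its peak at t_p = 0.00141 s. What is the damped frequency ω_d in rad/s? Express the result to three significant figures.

t_p = π/ω_d, so ω_d = π/0.00141 = 2230 rad/s.

ω_d ≈ 2230 rad/s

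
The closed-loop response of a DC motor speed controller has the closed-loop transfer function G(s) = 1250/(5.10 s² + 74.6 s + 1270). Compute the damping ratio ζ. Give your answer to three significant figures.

ζ ≈ 0.463

Dividing through by 5.10: denominator becomes s² + 14.63 s + 249.0.
So ω_n = √249.0 = 15.8 rad/s and ζ = 14.63/(2·15.8) = 0.463.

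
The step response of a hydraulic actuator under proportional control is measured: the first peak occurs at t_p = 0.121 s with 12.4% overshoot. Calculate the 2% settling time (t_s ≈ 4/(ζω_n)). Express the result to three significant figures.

The overshoot fixes ζ = −ln(OS)/√(π²+ln²(OS)) = 0.553.
From t_p = π/ω_d, ω_d = π/0.121 = 26.0 rad/s, so ω_n = ω_d/√(1−ζ²) = 31.2 rad/s.
t_s ≈ 4/(ζω_n) = 4/(0.553·31.2) = 0.232 s.

t_s ≈ 0.232 s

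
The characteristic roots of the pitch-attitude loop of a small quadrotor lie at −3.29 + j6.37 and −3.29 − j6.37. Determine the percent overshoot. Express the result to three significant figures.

%OS ≈ 19.7%

|pole| = ω_n = √(3.29² + 6.37²) = 7.17 rad/s; ζ = cos θ = σ/ω_n = 0.459.
Overshoot: exp(−π·0.459/√(1−0.459²)) = 0.197, i.e. 19.7%.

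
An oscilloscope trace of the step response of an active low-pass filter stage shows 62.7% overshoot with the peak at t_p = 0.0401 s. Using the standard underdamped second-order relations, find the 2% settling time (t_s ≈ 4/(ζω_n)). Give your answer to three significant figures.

ζ from %OS: ζ = |ln 0.627|/√(π²+ln²0.627) = 0.147.
From t_p = π/ω_d, ω_d = π/0.0401 = 78.3 rad/s, so ω_n = ω_d/√(1−ζ²) = 79.2 rad/s.
t_s ≈ 4/(ζω_n) = 4/(0.147·79.2) = 0.344 s.

t_s ≈ 0.344 s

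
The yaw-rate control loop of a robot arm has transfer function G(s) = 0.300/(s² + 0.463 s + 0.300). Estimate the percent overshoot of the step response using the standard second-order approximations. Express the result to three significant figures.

ω_n = √0.300 = 0.548 rad/s; ζ = 0.463/(2·0.548) = 0.423.
Overshoot: exp(−π·0.423/√(1−0.423²)) = 0.231, i.e. 23.1%.

%OS ≈ 23.1%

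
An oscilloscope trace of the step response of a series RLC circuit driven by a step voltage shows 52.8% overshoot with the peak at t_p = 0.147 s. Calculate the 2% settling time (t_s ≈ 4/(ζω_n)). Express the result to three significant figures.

The overshoot fixes ζ = −ln(OS)/√(π²+ln²(OS)) = 0.199.
From t_p = π/ω_d, ω_d = π/0.147 = 21.4 rad/s, so ω_n = ω_d/√(1−ζ²) = 21.8 rad/s.
t_s ≈ 4/(ζω_n) = 4/(0.199·21.8) = 0.921 s.

t_s ≈ 0.921 s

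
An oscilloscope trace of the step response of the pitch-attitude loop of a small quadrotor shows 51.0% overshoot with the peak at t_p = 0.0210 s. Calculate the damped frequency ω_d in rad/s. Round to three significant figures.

t_p = π/ω_d, so ω_d = π/0.0210 = 150 rad/s.

ω_d ≈ 150 rad/s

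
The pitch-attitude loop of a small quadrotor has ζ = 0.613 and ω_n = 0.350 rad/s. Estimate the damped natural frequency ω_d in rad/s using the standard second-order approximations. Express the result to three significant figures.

ω_d ≈ 0.277 rad/s

ω_d = ω_n√(1−ζ²) = 0.350·√0.624 = 0.277 rad/s.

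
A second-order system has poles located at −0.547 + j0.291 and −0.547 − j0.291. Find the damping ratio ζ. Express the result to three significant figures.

With σ = 0.547, ω_d = 0.291: ω_n = √(σ²+ω_d²) = 0.620 rad/s, ζ = σ/ω_n = 0.883.

ζ ≈ 0.883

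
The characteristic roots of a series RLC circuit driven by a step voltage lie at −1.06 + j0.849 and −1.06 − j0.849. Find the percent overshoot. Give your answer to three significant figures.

The poles are at −σ ± jω_d with σ = 1.06 and ω_d = 0.849, so ω_n = √(σ²+ω_d²) = 1.36 rad/s and ζ = σ/ω_n = 0.781.
%OS = 100·exp(−πζ/√(1−ζ²)) = 1.98%.

%OS ≈ 1.98%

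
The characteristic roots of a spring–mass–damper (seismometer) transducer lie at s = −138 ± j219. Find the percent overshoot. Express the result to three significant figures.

%OS ≈ 13.8%

The poles are at −σ ± jω_d with σ = 138 and ω_d = 219, so ω_n = √(σ²+ω_d²) = 259 rad/s and ζ = σ/ω_n = 0.533.
Overshoot: exp(−π·0.533/√(1−0.533²)) = 0.138, i.e. 13.8%.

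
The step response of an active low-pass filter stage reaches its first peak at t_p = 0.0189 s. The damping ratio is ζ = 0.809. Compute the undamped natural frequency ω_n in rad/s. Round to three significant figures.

Peak time t_p = π/ω_d, so ω_d = π/t_p = π/0.0189 = 166 rad/s.
ω_n = ω_d/√(1−ζ²) = 166/√0.346 = 283 rad/s.

ω_n ≈ 283 rad/s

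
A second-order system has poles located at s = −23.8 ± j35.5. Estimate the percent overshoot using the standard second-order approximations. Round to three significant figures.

%OS ≈ 12.2%

With σ = 23.8, ω_d = 35.5: ω_n = √(σ²+ω_d²) = 42.7 rad/s, ζ = σ/ω_n = 0.557.
Overshoot: exp(−π·0.557/√(1−0.557²)) = 0.122, i.e. 12.2%.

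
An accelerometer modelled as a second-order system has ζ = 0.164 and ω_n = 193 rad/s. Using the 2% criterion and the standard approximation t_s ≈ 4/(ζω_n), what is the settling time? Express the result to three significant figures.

t_s ≈ 4/(ζω_n) = 4/(0.164 × 193) = 0.126 s.

t_s ≈ 0.126 s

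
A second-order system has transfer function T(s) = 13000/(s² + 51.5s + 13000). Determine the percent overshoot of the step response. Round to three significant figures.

Comparing the denominator to s² + 2ζω_n s + ω_n²: ω_n = √13000 = 114 rad/s, and 2ζω_n = 51.5 so ζ = 51.5/(2·114) = 0.226.
%OS = 100·exp(−πζ/√(1−ζ²)) = 48.3%.

%OS ≈ 48.3%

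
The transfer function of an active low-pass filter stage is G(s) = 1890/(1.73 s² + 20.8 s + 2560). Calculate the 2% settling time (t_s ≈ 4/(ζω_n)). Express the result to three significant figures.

Dividing through by 1.73: denominator becomes s² + 12.02 s + 1480.
So ω_n = √1480 = 38.5 rad/s and ζ = 12.02/(2·38.5) = 0.156.
t_s ≈ 4/(ζω_n) = 0.665 s.

t_s ≈ 0.665 s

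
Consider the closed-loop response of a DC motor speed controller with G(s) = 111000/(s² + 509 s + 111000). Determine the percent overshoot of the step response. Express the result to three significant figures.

Comparing the denominator to s² + 2ζω_n s + ω_n²: ω_n = √111000 = 333 rad/s, and 2ζω_n = 509 so ζ = 509/(2·333) = 0.764.
%OS = 100·exp(−πζ/√(1−ζ²)) = 2.43%.

%OS ≈ 2.43%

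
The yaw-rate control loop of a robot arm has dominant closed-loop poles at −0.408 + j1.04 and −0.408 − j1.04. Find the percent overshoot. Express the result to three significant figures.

%OS ≈ 29.2%

The poles are at −σ ± jω_d with σ = 0.408 and ω_d = 1.04, so ω_n = √(σ²+ω_d²) = 1.12 rad/s and ζ = σ/ω_n = 0.365.
%OS = 100 e^{−πζ/√(1−ζ²)} with ζ = 0.365 gives 29.2%.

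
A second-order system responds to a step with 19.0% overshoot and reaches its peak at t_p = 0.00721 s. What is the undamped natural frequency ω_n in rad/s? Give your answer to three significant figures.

From the overshoot, ζ = −ln(OS)/√(π²+ln²(OS)) = 0.467.
t_p = π/ω_d ⇒ ω_d = 436 rad/s; then ω_n = ω_d/√(1−ζ²) = 493 rad/s.

ω_n ≈ 493 rad/s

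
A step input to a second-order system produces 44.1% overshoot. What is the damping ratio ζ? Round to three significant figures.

ζ ≈ 0.252

From %OS = 100·exp(−πζ/√(1−ζ²)), invert to get ζ = −ln(OS)/√(π² + ln²(OS)) with OS = 0.441.
−ln 0.441 = 0.8187, so ζ = 0.8187/√(π² + 0.6703) = 0.252.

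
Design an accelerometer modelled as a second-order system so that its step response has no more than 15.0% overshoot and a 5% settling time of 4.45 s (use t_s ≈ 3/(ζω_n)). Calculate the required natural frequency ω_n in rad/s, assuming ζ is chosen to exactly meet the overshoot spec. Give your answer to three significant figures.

ω_n ≈ 1.30 rad/s

From %OS = 100·exp(−πζ/√(1−ζ²)), invert to get ζ = −ln(OS)/√(π² + ln²(OS)) with OS = 0.150.
−ln 0.150 = 1.897, so ζ = 1.897/√(π² + 3.599) = 0.517.
From t_s ≈ 3/(ζω_n): ω_n = 3/(ζ·t_s) = 3/(0.517·4.45) = 1.30 rad/s.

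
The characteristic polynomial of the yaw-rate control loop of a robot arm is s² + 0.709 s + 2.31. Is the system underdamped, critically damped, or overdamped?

underdamped

a² − 4b = 0.709² − 4·2.31 < 0 (complex roots); the system is underdamped.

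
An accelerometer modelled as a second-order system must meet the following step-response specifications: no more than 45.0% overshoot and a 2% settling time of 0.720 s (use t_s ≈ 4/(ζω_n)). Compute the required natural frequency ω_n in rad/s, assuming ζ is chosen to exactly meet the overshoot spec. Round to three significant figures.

ζ = −ln(OS)/√(π² + (ln OS)²). With OS = 0.450, ln OS = −0.7985 and ζ = 0.7985/3.241 = 0.246.
Then ω_n = 4/(ζ t_s) = 4/(0.246 × 0.720) = 22.6 rad/s.

ω_n ≈ 22.6 rad/s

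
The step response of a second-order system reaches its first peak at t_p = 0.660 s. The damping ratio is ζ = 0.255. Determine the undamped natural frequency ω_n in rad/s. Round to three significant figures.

Peak time t_p = π/ω_d, so ω_d = π/t_p = π/0.660 = 4.76 rad/s.
ω_n = ω_d/√(1−ζ²) = 4.76/√0.935 = 4.92 rad/s.

ω_n ≈ 4.92 rad/s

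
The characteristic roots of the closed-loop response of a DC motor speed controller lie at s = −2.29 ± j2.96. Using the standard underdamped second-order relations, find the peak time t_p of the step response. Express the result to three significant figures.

t_p = π/ω_d with ω_d = 2.96 (the imaginary part), so t_p = 1.06 s.

t_p ≈ 1.06 s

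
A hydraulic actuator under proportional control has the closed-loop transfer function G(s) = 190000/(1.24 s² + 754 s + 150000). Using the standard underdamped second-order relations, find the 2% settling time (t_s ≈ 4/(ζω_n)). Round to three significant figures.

Dividing through by 1.24: denominator becomes s² + 608.1 s + 121000.
So ω_n = √121000 = 348 rad/s and ζ = 608.1/(2·348) = 0.874.
t_s ≈ 4/(ζω_n) = 0.0132 s.

t_s ≈ 0.0132 s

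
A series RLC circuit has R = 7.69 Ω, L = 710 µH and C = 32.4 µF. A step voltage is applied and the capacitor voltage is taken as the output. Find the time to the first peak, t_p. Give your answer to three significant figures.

For a series RLC circuit (capacitor voltage as output), ω_n = 1/√(LC) = 1/√(710 µH · 32.4 µF) = 6590 rad/s.
ζ = (R/2)·√(C/L) = (7.69/2)·√(32.4 µF/710 µH) = 0.821.
The damped frequency ω_d = ω_n√(1−ζ²) = 3760 rad/s. t_p = π/ω_d = 0.000835 s.

t_p ≈ 0.000835 s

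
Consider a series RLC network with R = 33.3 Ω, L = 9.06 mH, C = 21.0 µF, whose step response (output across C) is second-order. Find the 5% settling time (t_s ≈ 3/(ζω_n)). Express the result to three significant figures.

For a series RLC circuit (capacitor voltage as output), ω_n = 1/√(LC) = 1/√(9.06 mH · 21.0 µF) = 2290 rad/s.
ζ = (R/2)·√(C/L) = (33.3/2)·√(21.0 µF/9.06 mH) = 0.802.
t_s ≈ 3/(ζω_n) = 0.00163 s.

t_s ≈ 0.00163 s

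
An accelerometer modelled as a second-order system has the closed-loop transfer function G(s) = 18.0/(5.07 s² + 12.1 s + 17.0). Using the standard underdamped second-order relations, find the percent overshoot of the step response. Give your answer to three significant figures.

%OS ≈ 6.73%

Dividing through by 5.07: denominator becomes s² + 2.387 s + 3.353.
So ω_n = √3.353 = 1.83 rad/s and ζ = 2.387/(2·1.83) = 0.652.
%OS = 100·exp(−πζ/√(1−ζ²)) = 6.73%.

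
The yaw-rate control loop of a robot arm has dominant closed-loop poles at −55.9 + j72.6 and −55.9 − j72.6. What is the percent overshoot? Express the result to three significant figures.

%OS ≈ 8.90%

|pole| = ω_n = √(55.9² + 72.6²) = 91.6 rad/s; ζ = cos θ = σ/ω_n = 0.610.
Overshoot: exp(−π·0.610/√(1−0.610²)) = 0.0890, i.e. 8.90%.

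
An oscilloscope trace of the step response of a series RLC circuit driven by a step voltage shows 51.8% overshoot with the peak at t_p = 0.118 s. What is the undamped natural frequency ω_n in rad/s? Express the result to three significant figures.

The overshoot fixes ζ = −ln(OS)/√(π²+ln²(OS)) = 0.205.
From t_p = π/ω_d, ω_d = π/0.118 = 26.6 rad/s, so ω_n = ω_d/√(1−ζ²) = 27.2 rad/s.

ω_n ≈ 27.2 rad/s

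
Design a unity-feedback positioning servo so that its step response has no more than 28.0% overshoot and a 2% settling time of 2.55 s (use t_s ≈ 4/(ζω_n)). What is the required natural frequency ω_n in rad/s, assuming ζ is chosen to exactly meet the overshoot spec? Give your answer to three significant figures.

ζ = −ln(OS)/√(π² + (ln OS)²). With OS = 0.280, ln OS = −1.273 and ζ = 1.273/3.390 = 0.376.
From t_s ≈ 4/(ζω_n): ω_n = 4/(ζ·t_s) = 4/(0.376·2.55) = 4.18 rad/s.

ω_n ≈ 4.18 rad/s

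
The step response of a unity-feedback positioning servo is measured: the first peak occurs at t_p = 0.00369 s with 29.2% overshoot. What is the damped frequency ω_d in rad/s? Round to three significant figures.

t_p = π/ω_d, so ω_d = π/0.00369 = 851 rad/s.

ω_d ≈ 851 rad/s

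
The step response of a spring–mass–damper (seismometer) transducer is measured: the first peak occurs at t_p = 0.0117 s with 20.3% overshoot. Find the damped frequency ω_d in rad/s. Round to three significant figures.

ω_d ≈ 269 rad/s

t_p = π/ω_d, so ω_d = π/0.0117 = 269 rad/s.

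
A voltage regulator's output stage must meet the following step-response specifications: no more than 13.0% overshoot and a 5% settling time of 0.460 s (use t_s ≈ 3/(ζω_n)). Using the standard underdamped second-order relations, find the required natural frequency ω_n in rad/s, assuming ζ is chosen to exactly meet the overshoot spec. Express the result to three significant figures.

ω_n ≈ 12.0 rad/s

From %OS = 100·exp(−πζ/√(1−ζ²)), invert to get ζ = −ln(OS)/√(π² + ln²(OS)) with OS = 0.130.
−ln 0.130 = 2.040, so ζ = 2.040/√(π² + 4.163) = 0.545.
From t_s ≈ 3/(ζω_n): ω_n = 3/(ζ·t_s) = 3/(0.545·0.460) = 12.0 rad/s.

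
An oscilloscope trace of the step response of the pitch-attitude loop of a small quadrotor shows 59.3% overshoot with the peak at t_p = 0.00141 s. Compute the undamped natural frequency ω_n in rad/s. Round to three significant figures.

From the overshoot, ζ = −ln(OS)/√(π²+ln²(OS)) = 0.164.
From t_p = π/ω_d, ω_d = π/0.00141 = 2230 rad/s, so ω_n = ω_d/√(1−ζ²) = 2260 rad/s.

ω_n ≈ 2260 rad/s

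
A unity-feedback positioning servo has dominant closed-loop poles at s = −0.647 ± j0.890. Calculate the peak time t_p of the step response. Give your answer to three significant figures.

t_p ≈ 3.53 s

t_p = π/ω_d with ω_d = 0.890 (the imaginary part), so t_p = 3.53 s.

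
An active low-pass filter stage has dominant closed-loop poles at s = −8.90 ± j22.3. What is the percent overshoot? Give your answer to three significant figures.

|pole| = ω_n = √(8.90² + 22.3²) = 24.0 rad/s; ζ = cos θ = σ/ω_n = 0.371.
%OS = 100·exp(−πζ/√(1−ζ²)) = 28.5%.

%OS ≈ 28.5%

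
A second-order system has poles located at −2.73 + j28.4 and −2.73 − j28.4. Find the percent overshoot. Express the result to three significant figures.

The poles are at −σ ± jω_d with σ = 2.73 and ω_d = 28.4, so ω_n = √(σ²+ω_d²) = 28.5 rad/s and ζ = σ/ω_n = 0.0957.
%OS = 100 e^{−πζ/√(1−ζ²)} with ζ = 0.0957 gives 73.9%.

%OS ≈ 73.9%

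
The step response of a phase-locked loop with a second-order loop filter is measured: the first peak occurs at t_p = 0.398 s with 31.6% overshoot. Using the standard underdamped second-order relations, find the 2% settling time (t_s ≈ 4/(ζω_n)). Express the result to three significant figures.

t_s ≈ 1.38 s

The overshoot fixes ζ = −ln(OS)/√(π²+ln²(OS)) = 0.344.
From t_p = π/ω_d, ω_d = π/0.398 = 7.89 rad/s, so ω_n = ω_d/√(1−ζ²) = 8.41 rad/s.
t_s ≈ 4/(ζω_n) = 4/(0.344·8.41) = 1.38 s.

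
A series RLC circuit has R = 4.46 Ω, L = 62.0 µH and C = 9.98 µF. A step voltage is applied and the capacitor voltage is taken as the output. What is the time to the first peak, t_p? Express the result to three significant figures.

t_p ≈ 0.000175 s

For a series RLC circuit (capacitor voltage as output), ω_n = 1/√(LC) = 1/√(62.0 µH · 9.98 µF) = 40200 rad/s.
ζ = (R/2)·√(C/L) = (4.46/2)·√(9.98 µF/62.0 µH) = 0.895.
ω_d = ω_n√(1−ζ²) = 18000 rad/s. t_p = π/ω_d = 0.000175 s.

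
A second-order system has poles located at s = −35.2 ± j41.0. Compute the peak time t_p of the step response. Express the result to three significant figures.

t_p = π/ω_d with ω_d = 41.0 (the imaginary part), so t_p = 0.0766 s.

t_p ≈ 0.0766 s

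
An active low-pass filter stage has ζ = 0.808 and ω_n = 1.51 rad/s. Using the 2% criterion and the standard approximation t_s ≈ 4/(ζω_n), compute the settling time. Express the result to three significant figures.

t_s ≈ 4/(ζω_n) = 4/(0.808 × 1.51) = 3.28 s.

t_s ≈ 3.28 s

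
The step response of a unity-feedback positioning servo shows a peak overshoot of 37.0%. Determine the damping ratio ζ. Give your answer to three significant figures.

ζ ≈ 0.302

ζ = −ln(OS)/√(π² + (ln OS)²). With OS = 0.370, ln OS = −0.9943 and ζ = 0.9943/3.295 = 0.302.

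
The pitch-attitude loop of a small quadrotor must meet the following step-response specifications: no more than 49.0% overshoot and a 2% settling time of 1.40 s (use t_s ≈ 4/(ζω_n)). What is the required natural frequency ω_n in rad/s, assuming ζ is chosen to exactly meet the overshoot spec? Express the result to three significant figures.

Inverting the overshoot relation: ζ = |ln 0.490|/√(π² + ln²0.490) = 0.221.
From t_s ≈ 4/(ζω_n): ω_n = 4/(ζ·t_s) = 4/(0.221·1.40) = 12.9 rad/s.

ω_n ≈ 12.9 rad/s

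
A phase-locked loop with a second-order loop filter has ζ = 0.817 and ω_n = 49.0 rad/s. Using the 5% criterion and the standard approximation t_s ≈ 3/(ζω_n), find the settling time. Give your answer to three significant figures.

t_s ≈ 3/(ζω_n) = 3/(0.817 × 49.0) = 0.0749 s.

t_s ≈ 0.0749 s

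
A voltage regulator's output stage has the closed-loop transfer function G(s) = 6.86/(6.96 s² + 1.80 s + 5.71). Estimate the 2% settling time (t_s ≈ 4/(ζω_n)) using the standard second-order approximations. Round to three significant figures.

t_s ≈ 30.9 s

Dividing through by 6.96: denominator becomes s² + 0.2586 s + 0.8204.
So ω_n = √0.8204 = 0.906 rad/s and ζ = 0.2586/(2·0.906) = 0.143.
t_s ≈ 4/(ζω_n) = 30.9 s.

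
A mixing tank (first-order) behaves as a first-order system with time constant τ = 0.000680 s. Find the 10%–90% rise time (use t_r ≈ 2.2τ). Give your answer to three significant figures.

t_r ≈ 0.00150 s

t_r ≈ 2.2τ = 0.00150 s.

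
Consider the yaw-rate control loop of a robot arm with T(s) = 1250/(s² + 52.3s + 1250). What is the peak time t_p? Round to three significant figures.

t_p ≈ 0.132 s

Comparing the denominator to s² + 2ζω_n s + ω_n²: ω_n = √1250 = 35.4 rad/s, and 2ζω_n = 52.3 so ζ = 52.3/(2·35.4) = 0.740.
ω_d = ω_n√(1−ζ²) = 23.8 rad/s. Then t_p = π/ω_d = 0.132 s.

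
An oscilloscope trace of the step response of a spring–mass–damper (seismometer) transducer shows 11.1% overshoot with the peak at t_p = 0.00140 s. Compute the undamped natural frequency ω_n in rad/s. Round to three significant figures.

ω_n ≈ 2740 rad/s

The overshoot fixes ζ = −ln(OS)/√(π²+ln²(OS)) = 0.573.
t_p = π/ω_d ⇒ ω_d = 2240 rad/s; then ω_n = ω_d/√(1−ζ²) = 2740 rad/s.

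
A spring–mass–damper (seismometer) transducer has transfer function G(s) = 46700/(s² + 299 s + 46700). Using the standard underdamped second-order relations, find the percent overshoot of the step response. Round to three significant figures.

Comparing the denominator to s² + 2ζω_n s + ω_n²: ω_n = √46700 = 216 rad/s, and 2ζω_n = 299 so ζ = 299/(2·216) = 0.692.
%OS = 100·exp(−πζ/√(1−ζ²)) = 4.93%.

%OS ≈ 4.93%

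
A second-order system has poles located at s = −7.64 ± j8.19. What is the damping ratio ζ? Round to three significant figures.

ζ ≈ 0.682

|pole| = ω_n = √(7.64² + 8.19²) = 11.2 rad/s; ζ = cos θ = σ/ω_n = 0.682.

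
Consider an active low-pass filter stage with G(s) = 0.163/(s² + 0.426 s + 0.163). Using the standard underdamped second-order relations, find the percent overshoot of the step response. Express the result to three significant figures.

%OS ≈ 14.2%

Matching coefficients with s² + 2ζω_n s + ω_n² gives ω_n² = 0.163 ⇒ ω_n = 0.404 rad/s, and ζ = 0.426/(2ω_n) = 0.528.
%OS = 100·exp(−πζ/√(1−ζ²)) = 14.2%.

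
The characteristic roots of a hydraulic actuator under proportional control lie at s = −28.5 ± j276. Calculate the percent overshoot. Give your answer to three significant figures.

|pole| = ω_n = √(28.5² + 276²) = 277 rad/s; ζ = cos θ = σ/ω_n = 0.103.
Overshoot: exp(−π·0.103/√(1−0.103²)) = 0.723, i.e. 72.3%.

%OS ≈ 72.3%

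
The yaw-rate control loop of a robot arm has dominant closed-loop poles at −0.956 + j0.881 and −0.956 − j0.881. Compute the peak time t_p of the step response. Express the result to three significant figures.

t_p ≈ 3.57 s

t_p = π/ω_d with ω_d = 0.881 (the imaginary part), so t_p = 3.57 s.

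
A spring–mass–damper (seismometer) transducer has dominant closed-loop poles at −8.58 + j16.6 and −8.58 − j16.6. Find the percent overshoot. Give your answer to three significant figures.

%OS ≈ 19.7%

|pole| = ω_n = √(8.58² + 16.6²) = 18.7 rad/s; ζ = cos θ = σ/ω_n = 0.459.
%OS = 100·exp(−πζ/√(1−ζ²)) = 19.7%.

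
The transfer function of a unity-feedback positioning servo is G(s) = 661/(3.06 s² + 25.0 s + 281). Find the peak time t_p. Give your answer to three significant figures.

Dividing through by 3.06: denominator becomes s² + 8.170 s + 91.83.
So ω_n = √91.83 = 9.58 rad/s and ζ = 8.170/(2·9.58) = 0.426.
ω_d = ω_n√(1−ζ²) = 8.67 rad/s. t_p = π/ω_d = 0.362 s.

t_p ≈ 0.362 s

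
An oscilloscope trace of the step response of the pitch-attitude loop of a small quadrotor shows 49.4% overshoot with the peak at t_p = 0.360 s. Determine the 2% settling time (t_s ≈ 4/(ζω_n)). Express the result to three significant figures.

ζ from %OS: ζ = |ln 0.494|/√(π²+ln²0.494) = 0.219.
t_p = π/ω_d ⇒ ω_d = 8.73 rad/s; then ω_n = ω_d/√(1−ζ²) = 8.94 rad/s.
t_s ≈ 4/(ζω_n) = 4/(0.219·8.94) = 2.04 s.

t_s ≈ 2.04 s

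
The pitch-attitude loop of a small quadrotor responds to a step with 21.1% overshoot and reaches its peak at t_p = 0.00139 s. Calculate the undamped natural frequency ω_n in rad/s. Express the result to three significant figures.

From the overshoot, ζ = −ln(OS)/√(π²+ln²(OS)) = 0.444.
t_p = π/ω_d ⇒ ω_d = 2260 rad/s; then ω_n = ω_d/√(1−ζ²) = 2520 rad/s.

ω_n ≈ 2520 rad/s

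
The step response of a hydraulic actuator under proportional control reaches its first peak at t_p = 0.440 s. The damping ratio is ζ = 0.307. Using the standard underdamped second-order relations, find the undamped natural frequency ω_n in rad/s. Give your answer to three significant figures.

Peak time t_p = π/ω_d, so ω_d = π/t_p = π/0.440 = 7.14 rad/s.
ω_n = ω_d/√(1−ζ²) = 7.14/√0.906 = 7.50 rad/s.

ω_n ≈ 7.50 rad/s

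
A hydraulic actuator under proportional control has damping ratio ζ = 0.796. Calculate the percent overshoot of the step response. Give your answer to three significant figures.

For an underdamped second-order system, %OS = 100·exp(−πζ/√(1−ζ²)).
πζ/√(1−ζ²) = π·0.796/√(1−0.634) = 4.131, so %OS = 100·e^(−4.131) = 1.61%.

%OS ≈ 1.61%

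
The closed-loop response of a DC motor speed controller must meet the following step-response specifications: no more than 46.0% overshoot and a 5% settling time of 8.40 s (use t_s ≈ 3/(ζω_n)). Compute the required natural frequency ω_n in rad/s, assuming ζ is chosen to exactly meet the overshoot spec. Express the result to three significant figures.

ω_n ≈ 1.49 rad/s

From %OS = 100·exp(−πζ/√(1−ζ²)), invert to get ζ = −ln(OS)/√(π² + ln²(OS)) with OS = 0.460.
−ln 0.460 = 0.7765, so ζ = 0.7765/√(π² + 0.6030) = 0.240.
Then ω_n = 3/(ζ t_s) = 3/(0.240 × 8.40) = 1.49 rad/s.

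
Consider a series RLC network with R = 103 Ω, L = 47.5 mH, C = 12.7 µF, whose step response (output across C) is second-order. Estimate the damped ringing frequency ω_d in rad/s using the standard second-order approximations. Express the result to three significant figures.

ω_d ≈ 694 rad/s

For a series RLC circuit (capacitor voltage as output), ω_n = 1/√(LC) = 1/√(47.5 mH · 12.7 µF) = 1290 rad/s.
ζ = (R/2)·√(C/L) = (103/2)·√(12.7 µF/47.5 mH) = 0.842.
ω_d = 1290·√(1 − 0.842²) = 694 rad/s.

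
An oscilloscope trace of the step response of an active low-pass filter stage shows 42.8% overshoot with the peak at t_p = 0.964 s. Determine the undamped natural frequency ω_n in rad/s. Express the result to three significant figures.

The overshoot fixes ζ = −ln(OS)/√(π²+ln²(OS)) = 0.261.
t_p = π/ω_d ⇒ ω_d = 3.26 rad/s; then ω_n = ω_d/√(1−ζ²) = 3.38 rad/s.

ω_n ≈ 3.38 rad/s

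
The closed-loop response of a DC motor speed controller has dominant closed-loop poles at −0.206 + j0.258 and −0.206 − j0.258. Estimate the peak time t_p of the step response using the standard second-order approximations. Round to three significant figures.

t_p ≈ 12.2 s

t_p = π/ω_d with ω_d = 0.258 (the imaginary part), so t_p = 12.2 s.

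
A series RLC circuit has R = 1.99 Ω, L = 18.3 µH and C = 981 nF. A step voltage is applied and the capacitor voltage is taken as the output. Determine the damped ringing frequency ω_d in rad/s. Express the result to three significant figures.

For a series RLC circuit (capacitor voltage as output), ω_n = 1/√(LC) = 1/√(18.3 µH · 981 nF) = 236000 rad/s.
ζ = (R/2)·√(C/L) = (1.99/2)·√(981 nF/18.3 µH) = 0.230.
ω_d = ω_n√(1−ζ²) = 230000 rad/s.

ω_d ≈ 230000 rad/s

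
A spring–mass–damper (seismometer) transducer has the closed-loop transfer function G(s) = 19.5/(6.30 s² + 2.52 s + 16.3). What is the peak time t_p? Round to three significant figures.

t_p ≈ 1.97 s

Dividing through by 6.30: denominator becomes s² + 0.4000 s + 2.587.
So ω_n = √2.587 = 1.61 rad/s and ζ = 0.4000/(2·1.61) = 0.124.
ω_d = 1.61·√(1 − 0.124²) = 1.60 rad/s. t_p = π/ω_d = 1.97 s.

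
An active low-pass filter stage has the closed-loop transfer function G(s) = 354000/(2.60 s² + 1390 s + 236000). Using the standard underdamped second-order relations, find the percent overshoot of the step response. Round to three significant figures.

Dividing through by 2.60: denominator becomes s² + 534.6 s + 90770.
So ω_n = √90770 = 301 rad/s and ζ = 534.6/(2·301) = 0.887.
%OS = 100·exp(−πζ/√(1−ζ²)) = 0.238%.

%OS ≈ 0.238%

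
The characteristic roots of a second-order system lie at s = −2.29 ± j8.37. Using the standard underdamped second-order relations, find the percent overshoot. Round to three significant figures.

The poles are at −σ ± jω_d with σ = 2.29 and ω_d = 8.37, so ω_n = √(σ²+ω_d²) = 8.68 rad/s and ζ = σ/ω_n = 0.264.
%OS = 100·exp(−πζ/√(1−ζ²)) = 42.3%.

%OS ≈ 42.3%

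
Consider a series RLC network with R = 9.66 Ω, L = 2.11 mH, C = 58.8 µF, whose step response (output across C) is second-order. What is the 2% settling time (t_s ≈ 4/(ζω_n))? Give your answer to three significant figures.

For a series RLC circuit (capacitor voltage as output), ω_n = 1/√(LC) = 1/√(2.11 mH · 58.8 µF) = 2840 rad/s.
ζ = (R/2)·√(C/L) = (9.66/2)·√(58.8 µF/2.11 mH) = 0.806.
t_s ≈ 4/(ζω_n) = 0.00175 s.

t_s ≈ 0.00175 s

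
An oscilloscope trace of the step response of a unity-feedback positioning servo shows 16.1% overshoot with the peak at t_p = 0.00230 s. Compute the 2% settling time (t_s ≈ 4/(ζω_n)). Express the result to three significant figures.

ζ from %OS: ζ = |ln 0.161|/√(π²+ln²0.161) = 0.503.
t_p = π/ω_d ⇒ ω_d = 1370 rad/s; then ω_n = ω_d/√(1−ζ²) = 1580 rad/s.
t_s ≈ 4/(ζω_n) = 4/(0.503·1580) = 0.00504 s.

t_s ≈ 0.00504 s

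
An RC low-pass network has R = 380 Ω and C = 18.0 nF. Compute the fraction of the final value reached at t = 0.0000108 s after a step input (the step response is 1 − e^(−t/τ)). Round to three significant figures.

τ = RC = 380 × 18.0 nF = 0.00000684 s.
y(t)/y_∞ = 1 − e^(−t/τ) = 1 − e^(−0.0000108/0.00000684) = 1 − e^(−1.58) = 0.794.

y/y_∞ ≈ 0.794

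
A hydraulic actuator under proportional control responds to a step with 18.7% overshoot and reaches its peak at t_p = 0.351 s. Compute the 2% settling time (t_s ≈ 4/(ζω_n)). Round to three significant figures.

From the overshoot, ζ = −ln(OS)/√(π²+ln²(OS)) = 0.471.
t_p = π/ω_d ⇒ ω_d = 8.95 rad/s; then ω_n = ω_d/√(1−ζ²) = 10.1 rad/s.
t_s ≈ 4/(ζω_n) = 4/(0.471·10.1) = 0.837 s.

t_s ≈ 0.837 s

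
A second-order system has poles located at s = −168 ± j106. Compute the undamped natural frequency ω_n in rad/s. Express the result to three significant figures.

ω_n ≈ 199 rad/s

With σ = 168, ω_d = 106: ω_n = √(σ²+ω_d²) = 199 rad/s, ζ = σ/ω_n = 0.846.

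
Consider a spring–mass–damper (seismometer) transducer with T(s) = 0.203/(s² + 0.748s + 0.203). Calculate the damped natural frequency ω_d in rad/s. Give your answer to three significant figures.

ω_d ≈ 0.251 rad/s

ω_n = √0.203 = 0.451 rad/s; ζ = 0.748/(2·0.451) = 0.830.
The damped frequency ω_d = ω_n√(1−ζ²) = 0.251 rad/s.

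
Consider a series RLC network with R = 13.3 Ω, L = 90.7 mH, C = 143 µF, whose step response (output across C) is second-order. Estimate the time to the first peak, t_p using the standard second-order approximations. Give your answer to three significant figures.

t_p ≈ 0.0117 s

For a series RLC circuit (capacitor voltage as output), ω_n = 1/√(LC) = 1/√(90.7 mH · 143 µF) = 278 rad/s.
ζ = (R/2)·√(C/L) = (13.3/2)·√(143 µF/90.7 mH) = 0.264.
ω_d = ω_n√(1−ζ²) = 268 rad/s. t_p = π/ω_d = 0.0117 s.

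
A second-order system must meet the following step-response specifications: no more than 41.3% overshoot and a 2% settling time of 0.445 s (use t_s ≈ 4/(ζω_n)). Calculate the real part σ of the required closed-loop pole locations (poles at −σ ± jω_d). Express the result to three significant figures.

σ ≈ 8.99

The settling-time spec alone fixes σ = ζω_n = 4/t_s = 4/0.445 = 8.99.
(Overshoot then fixes ζ = 0.271 and hence ω_d = σ·√(1−ζ²)/ζ = 31.9 rad/s.)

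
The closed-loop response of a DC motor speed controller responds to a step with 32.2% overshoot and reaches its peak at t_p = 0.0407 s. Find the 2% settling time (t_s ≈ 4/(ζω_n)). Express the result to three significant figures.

t_s ≈ 0.144 s

From the overshoot, ζ = −ln(OS)/√(π²+ln²(OS)) = 0.339.
t_p = π/ω_d ⇒ ω_d = 77.2 rad/s; then ω_n = ω_d/√(1−ζ²) = 82.1 rad/s.
t_s ≈ 4/(ζω_n) = 4/(0.339·82.1) = 0.144 s.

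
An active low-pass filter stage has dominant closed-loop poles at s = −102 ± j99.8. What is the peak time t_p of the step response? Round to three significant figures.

t_p ≈ 0.0315 s

t_p = π/ω_d with ω_d = 99.8 (the imaginary part), so t_p = 0.0315 s.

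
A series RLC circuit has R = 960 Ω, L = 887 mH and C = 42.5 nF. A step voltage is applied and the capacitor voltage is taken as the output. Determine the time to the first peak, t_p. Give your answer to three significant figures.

For a series RLC circuit (capacitor voltage as output), ω_n = 1/√(LC) = 1/√(887 mH · 42.5 nF) = 5150 rad/s.
ζ = (R/2)·√(C/L) = (960/2)·√(42.5 nF/887 mH) = 0.105.
The damped frequency ω_d = ω_n√(1−ζ²) = 5120 rad/s. t_p = π/ω_d = 0.000613 s.

t_p ≈ 0.000613 s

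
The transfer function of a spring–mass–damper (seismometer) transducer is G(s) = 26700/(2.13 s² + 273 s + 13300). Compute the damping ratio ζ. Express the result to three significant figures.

ζ ≈ 0.811

Dividing through by 2.13: denominator becomes s² + 128.2 s + 6244.
So ω_n = √6244 = 79.0 rad/s and ζ = 128.2/(2·79.0) = 0.811.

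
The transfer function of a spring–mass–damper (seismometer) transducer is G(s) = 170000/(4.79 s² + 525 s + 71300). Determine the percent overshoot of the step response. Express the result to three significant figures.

Dividing through by 4.79: denominator becomes s² + 109.6 s + 14890.
So ω_n = √14890 = 122 rad/s and ζ = 109.6/(2·122) = 0.449.
%OS = 100·exp(−πζ/√(1−ζ²)) = 20.6%.

%OS ≈ 20.6%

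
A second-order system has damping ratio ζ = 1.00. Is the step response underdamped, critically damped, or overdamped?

Since ζ = 1, the system is critically damped.

critically damped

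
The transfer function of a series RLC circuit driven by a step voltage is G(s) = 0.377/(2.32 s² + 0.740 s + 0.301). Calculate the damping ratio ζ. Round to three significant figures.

Dividing through by 2.32: denominator becomes s² + 0.3190 s + 0.1297.
So ω_n = √0.1297 = 0.360 rad/s and ζ = 0.3190/(2·0.360) = 0.443.

ζ ≈ 0.443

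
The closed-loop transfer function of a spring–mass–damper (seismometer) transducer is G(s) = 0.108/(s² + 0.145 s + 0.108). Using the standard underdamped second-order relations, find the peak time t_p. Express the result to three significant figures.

t_p ≈ 9.80 s

Matching coefficients with s² + 2ζω_n s + ω_n² gives ω_n² = 0.108 ⇒ ω_n = 0.329 rad/s, and ζ = 0.145/(2ω_n) = 0.221.
ω_d = 0.329·√(1 − 0.221²) = 0.321 rad/s. Then t_p = π/ω_d = 9.80 s.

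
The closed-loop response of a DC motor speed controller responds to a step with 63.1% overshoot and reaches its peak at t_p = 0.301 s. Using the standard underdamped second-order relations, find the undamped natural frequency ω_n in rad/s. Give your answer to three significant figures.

ω_n ≈ 10.5 rad/s

From the overshoot, ζ = −ln(OS)/√(π²+ln²(OS)) = 0.145.
t_p = π/ω_d ⇒ ω_d = 10.4 rad/s; then ω_n = ω_d/√(1−ζ²) = 10.5 rad/s.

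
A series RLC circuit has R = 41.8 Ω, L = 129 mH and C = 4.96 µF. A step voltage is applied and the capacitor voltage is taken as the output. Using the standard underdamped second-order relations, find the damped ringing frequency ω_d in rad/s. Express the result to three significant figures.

For a series RLC circuit (capacitor voltage as output), ω_n = 1/√(LC) = 1/√(129 mH · 4.96 µF) = 1250 rad/s.
ζ = (R/2)·√(C/L) = (41.8/2)·√(4.96 µF/129 mH) = 0.130.
The damped frequency ω_d = ω_n√(1−ζ²) = 1240 rad/s.

ω_d ≈ 1240 rad/s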